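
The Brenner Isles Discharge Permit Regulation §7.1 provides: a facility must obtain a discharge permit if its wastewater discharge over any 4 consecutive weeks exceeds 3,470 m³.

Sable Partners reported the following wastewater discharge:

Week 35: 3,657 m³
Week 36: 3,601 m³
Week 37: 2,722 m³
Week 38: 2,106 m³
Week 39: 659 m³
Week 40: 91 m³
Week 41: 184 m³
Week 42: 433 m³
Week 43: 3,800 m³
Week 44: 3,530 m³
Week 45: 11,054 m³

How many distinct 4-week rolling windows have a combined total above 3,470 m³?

6

Week 35–Week 38: 3,657 m³ + 3,601 m³ + 2,722 m³ + 2,106 m³ = 12,086 m³ (over)
Week 36–Week 39: 3,601 m³ + 2,722 m³ + 2,106 m³ + 659 m³ = 9,088 m³ (over)
Week 37–Week 40: 2,722 m³ + 2,106 m³ + 659 m³ + 91 m³ = 5,578 m³ (over)
Week 38–Week 41: 2,106 m³ + 659 m³ + 91 m³ + 184 m³ = 3,040 m³ (under)
Week 39–Week 42: 659 m³ + 91 m³ + 184 m³ + 433 m³ = 1,367 m³ (under)
Week 40–Week 43: 91 m³ + 184 m³ + 433 m³ + 3,800 m³ = 4,508 m³ (over)
Week 41–Week 44: 184 m³ + 433 m³ + 3,800 m³ + 3,530 m³ = 7,947 m³ (over)
Week 42–Week 45: 433 m³ + 3,800 m³ + 3,530 m³ + 11,054 m³ = 18,817 m³ (over)
6 windows exceed the threshold.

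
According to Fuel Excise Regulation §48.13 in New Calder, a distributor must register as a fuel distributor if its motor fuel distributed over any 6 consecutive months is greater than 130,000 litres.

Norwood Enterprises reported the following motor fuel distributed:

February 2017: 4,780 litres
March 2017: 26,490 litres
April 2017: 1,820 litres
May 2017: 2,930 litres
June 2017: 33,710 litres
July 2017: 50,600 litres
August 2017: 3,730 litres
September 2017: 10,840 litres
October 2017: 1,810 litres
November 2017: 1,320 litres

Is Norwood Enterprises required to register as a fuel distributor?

February 2017–July 2017: 4,780 litres + 26,490 litres + 1,820 litres + 2,930 litres + 33,710 litres + 50,600 litres = 120,330 litres (under)
March 2017–August 2017: 26,490 litres + 1,820 litres + 2,930 litres + 33,710 litres + 50,600 litres + 3,730 litres = 119,280 litres (under)
April 2017–September 2017: 1,820 litres + 2,930 litres + 33,710 litres + 50,600 litres + 3,730 litres + 10,840 litres = 103,630 litres (under)
May 2017–October 2017: 2,930 litres + 33,710 litres + 50,600 litres + 3,730 litres + 10,840 litres + 1,810 litres = 103,620 litres (under)
June 2017–November 2017: 33,710 litres + 50,600 litres + 3,730 litres + 10,840 litres + 1,810 litres + 1,320 litres = 102,010 litres (under)
No window exceeds 130,000 litres.

No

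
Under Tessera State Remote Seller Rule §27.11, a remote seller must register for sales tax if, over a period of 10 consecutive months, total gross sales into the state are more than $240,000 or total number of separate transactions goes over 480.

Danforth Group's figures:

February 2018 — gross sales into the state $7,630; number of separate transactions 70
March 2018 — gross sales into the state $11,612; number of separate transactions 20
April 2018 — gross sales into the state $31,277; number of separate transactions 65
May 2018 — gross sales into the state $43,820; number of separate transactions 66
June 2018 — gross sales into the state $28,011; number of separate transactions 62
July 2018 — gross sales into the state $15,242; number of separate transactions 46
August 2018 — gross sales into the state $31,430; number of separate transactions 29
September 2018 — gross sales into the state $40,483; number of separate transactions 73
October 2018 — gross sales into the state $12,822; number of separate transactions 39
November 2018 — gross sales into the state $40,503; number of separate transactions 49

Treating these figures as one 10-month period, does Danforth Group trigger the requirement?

Total gross sales into the state: $7,630 + $11,612 + $31,277 + $43,820 + $28,011 + $15,242 + $31,430 + $40,483 + $12,822 + $40,503 = $262,830 (> $240,000).
Total number of separate transactions: 70 + 20 + 65 + 66 + 62 + 46 + 29 + 73 + 39 + 49 = 519 (> 480).
The test is 'or': at least one threshold is exceeded.

Yes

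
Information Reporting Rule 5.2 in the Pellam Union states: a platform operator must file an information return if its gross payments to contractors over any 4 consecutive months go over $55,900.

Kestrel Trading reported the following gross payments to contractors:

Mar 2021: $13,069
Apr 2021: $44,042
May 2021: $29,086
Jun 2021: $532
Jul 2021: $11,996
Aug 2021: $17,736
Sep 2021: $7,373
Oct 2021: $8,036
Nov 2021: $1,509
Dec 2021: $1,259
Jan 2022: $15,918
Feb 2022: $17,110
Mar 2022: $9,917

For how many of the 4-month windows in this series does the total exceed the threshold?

3

Mar 2021–Jun 2021: $13,069 + $44,042 + $29,086 + $532 = $86,729 (over)
Apr 2021–Jul 2021: $44,042 + $29,086 + $532 + $11,996 = $85,656 (over)
May 2021–Aug 2021: $29,086 + $532 + $11,996 + $17,736 = $59,350 (over)
Jun 2021–Sep 2021: $532 + $11,996 + $17,736 + $7,373 = $37,637 (under)
Jul 2021–Oct 2021: $11,996 + $17,736 + $7,373 + $8,036 = $45,141 (under)
Aug 2021–Nov 2021: $17,736 + $7,373 + $8,036 + $1,509 = $34,654 (under)
Sep 2021–Dec 2021: $7,373 + $8,036 + $1,509 + $1,259 = $18,177 (under)
Oct 2021–Jan 2022: $8,036 + $1,509 + $1,259 + $15,918 = $26,722 (under)
Nov 2021–Feb 2022: $1,509 + $1,259 + $15,918 + $17,110 = $35,796 (under)
Dec 2021–Mar 2022: $1,259 + $15,918 + $17,110 + $9,917 = $44,204 (under)
3 windows exceed the threshold.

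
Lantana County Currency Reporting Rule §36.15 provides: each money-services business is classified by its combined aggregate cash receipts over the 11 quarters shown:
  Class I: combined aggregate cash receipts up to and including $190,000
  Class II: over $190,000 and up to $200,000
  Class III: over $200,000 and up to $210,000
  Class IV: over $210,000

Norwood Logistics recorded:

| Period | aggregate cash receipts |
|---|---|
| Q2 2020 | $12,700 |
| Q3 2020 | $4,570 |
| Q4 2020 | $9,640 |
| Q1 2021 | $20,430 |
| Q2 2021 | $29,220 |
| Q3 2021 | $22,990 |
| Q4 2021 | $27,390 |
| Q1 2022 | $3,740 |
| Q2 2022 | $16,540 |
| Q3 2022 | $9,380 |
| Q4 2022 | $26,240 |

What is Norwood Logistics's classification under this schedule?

Combined aggregate cash receipts: $12,700 + $4,570 + $9,640 + $20,430 + $29,220 + $22,990 + $27,390 + $3,740 + $16,540 + $9,380 + $26,240 = $182,840.
$182,840 ≤ $190,000, so Class I applies.

Class I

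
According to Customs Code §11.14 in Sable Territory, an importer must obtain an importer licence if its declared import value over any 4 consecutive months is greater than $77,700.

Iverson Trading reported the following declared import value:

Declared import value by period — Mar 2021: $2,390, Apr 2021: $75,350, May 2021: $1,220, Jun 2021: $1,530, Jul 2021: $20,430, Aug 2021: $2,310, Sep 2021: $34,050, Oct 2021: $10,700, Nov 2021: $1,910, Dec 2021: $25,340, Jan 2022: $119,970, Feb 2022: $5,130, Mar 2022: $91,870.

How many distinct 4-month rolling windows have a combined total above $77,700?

5

Mar 2021–Jun 2021: $2,390 + $75,350 + $1,220 + $1,530 = $80,490 (over)
Apr 2021–Jul 2021: $75,350 + $1,220 + $1,530 + $20,430 = $98,530 (over)
May 2021–Aug 2021: $1,220 + $1,530 + $20,430 + $2,310 = $25,490 (under)
Jun 2021–Sep 2021: $1,530 + $20,430 + $2,310 + $34,050 = $58,320 (under)
Jul 2021–Oct 2021: $20,430 + $2,310 + $34,050 + $10,700 = $67,490 (under)
Aug 2021–Nov 2021: $2,310 + $34,050 + $10,700 + $1,910 = $48,970 (under)
Sep 2021–Dec 2021: $34,050 + $10,700 + $1,910 + $25,340 = $72,000 (under)
Oct 2021–Jan 2022: $10,700 + $1,910 + $25,340 + $119,970 = $157,920 (over)
Nov 2021–Feb 2022: $1,910 + $25,340 + $119,970 + $5,130 = $152,350 (over)
Dec 2021–Mar 2022: $25,340 + $119,970 + $5,130 + $91,870 = $242,310 (over)
5 windows exceed the threshold.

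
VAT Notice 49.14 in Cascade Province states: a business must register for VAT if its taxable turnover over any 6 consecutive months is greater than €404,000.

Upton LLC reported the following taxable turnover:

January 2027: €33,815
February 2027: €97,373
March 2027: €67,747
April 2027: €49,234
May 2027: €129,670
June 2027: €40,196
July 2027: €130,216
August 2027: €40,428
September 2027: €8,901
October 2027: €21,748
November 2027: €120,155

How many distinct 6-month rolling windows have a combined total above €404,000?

January 2027–June 2027: €33,815 + €97,373 + €67,747 + €49,234 + €129,670 + €40,196 = €418,035 (over)
February 2027–July 2027: €97,373 + €67,747 + €49,234 + €129,670 + €40,196 + €130,216 = €514,436 (over)
March 2027–August 2027: €67,747 + €49,234 + €129,670 + €40,196 + €130,216 + €40,428 = €457,491 (over)
April 2027–September 2027: €49,234 + €129,670 + €40,196 + €130,216 + €40,428 + €8,901 = €398,645 (under)
May 2027–October 2027: €129,670 + €40,196 + €130,216 + €40,428 + €8,901 + €21,748 = €371,159 (under)
June 2027–November 2027: €40,196 + €130,216 + €40,428 + €8,901 + €21,748 + €120,155 = €361,644 (under)
3 windows exceed the threshold.

3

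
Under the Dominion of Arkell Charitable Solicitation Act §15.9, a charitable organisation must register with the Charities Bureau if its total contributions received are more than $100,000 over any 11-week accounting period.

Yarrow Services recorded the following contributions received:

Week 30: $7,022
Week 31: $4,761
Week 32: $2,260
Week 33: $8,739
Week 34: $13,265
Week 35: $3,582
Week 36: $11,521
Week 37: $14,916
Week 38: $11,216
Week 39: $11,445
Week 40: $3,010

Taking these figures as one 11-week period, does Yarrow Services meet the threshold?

Total contributions received: $7,022 + $4,761 + $2,260 + $8,739 + $13,265 + $3,582 + $11,521 + $14,916 + $11,216 + $11,445 + $3,010 = $91,737.
$91,737 ≤ $100,000, so the threshold is not exceeded.

No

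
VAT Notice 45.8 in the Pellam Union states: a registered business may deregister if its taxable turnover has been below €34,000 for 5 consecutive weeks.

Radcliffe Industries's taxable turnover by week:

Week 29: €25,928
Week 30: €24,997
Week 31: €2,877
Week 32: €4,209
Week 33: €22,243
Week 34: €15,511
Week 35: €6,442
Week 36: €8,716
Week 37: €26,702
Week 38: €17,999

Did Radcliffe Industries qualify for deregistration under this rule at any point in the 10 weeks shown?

Weeks below €34,000: Week 29, Week 30, Week 31, Week 32, Week 33, Week 34, Week 35, Week 36, Week 37, Week 38.
Longest run of consecutive weeks below the threshold: 10.
10 ≥ 5, so Radcliffe Industries became eligible.

Yes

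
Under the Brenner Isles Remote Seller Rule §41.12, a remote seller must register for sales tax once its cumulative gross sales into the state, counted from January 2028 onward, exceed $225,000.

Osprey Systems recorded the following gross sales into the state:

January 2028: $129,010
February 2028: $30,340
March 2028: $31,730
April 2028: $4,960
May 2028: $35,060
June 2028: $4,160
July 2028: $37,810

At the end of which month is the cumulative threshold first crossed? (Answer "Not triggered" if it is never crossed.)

Through January 2028: $129,010
Through February 2028: $159,350
Through March 2028: $191,080
Through April 2028: $196,040
Through May 2028: $231,100 ← exceeds threshold

May 2028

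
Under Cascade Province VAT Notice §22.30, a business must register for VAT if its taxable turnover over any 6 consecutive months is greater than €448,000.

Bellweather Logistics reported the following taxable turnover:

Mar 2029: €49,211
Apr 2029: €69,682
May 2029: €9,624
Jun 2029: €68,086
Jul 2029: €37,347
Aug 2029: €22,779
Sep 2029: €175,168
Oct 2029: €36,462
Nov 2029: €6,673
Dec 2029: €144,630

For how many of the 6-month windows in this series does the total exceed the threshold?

Mar 2029–Aug 2029: €49,211 + €69,682 + €9,624 + €68,086 + €37,347 + €22,779 = €256,729 (under)
Apr 2029–Sep 2029: €69,682 + €9,624 + €68,086 + €37,347 + €22,779 + €175,168 = €382,686 (under)
May 2029–Oct 2029: €9,624 + €68,086 + €37,347 + €22,779 + €175,168 + €36,462 = €349,466 (under)
Jun 2029–Nov 2029: €68,086 + €37,347 + €22,779 + €175,168 + €36,462 + €6,673 = €346,515 (under)
Jul 2029–Dec 2029: €37,347 + €22,779 + €175,168 + €36,462 + €6,673 + €144,630 = €423,059 (under)
0 windows exceed the threshold.

0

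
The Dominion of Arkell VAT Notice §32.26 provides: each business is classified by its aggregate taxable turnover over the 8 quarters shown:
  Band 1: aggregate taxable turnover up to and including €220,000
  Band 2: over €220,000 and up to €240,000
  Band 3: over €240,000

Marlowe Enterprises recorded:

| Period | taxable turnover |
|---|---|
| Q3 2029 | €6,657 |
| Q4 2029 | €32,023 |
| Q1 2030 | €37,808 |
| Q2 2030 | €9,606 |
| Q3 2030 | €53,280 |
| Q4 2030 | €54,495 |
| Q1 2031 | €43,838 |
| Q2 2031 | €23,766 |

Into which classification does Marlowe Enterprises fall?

Aggregate taxable turnover: €6,657 + €32,023 + €37,808 + €9,606 + €53,280 + €54,495 + €43,838 + €23,766 = €261,473.
€261,473 > €240,000, so Band 3 applies.

Band 3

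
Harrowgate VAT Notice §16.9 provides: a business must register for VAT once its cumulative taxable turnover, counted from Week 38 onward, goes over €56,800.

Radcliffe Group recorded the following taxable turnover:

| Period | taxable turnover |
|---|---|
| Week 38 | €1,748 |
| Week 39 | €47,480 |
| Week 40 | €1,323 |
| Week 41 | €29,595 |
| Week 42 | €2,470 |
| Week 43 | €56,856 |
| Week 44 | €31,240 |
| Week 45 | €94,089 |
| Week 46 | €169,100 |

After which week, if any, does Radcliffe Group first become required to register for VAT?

Week 41

Through Week 38: €1,748
Through Week 39: €49,228
Through Week 40: €50,551
Through Week 41: €80,146 ← exceeds threshold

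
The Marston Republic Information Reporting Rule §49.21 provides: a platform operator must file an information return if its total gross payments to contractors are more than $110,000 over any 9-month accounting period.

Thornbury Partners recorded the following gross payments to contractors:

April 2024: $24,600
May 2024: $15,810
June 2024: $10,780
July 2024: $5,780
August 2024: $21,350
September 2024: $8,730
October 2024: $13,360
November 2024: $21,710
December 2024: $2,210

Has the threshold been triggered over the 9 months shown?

Total gross payments to contractors: $24,600 + $15,810 + $10,780 + $5,780 + $21,350 + $8,730 + $13,360 + $21,710 + $2,210 = $124,330.
$124,330 > $110,000, so the threshold is exceeded.

Yes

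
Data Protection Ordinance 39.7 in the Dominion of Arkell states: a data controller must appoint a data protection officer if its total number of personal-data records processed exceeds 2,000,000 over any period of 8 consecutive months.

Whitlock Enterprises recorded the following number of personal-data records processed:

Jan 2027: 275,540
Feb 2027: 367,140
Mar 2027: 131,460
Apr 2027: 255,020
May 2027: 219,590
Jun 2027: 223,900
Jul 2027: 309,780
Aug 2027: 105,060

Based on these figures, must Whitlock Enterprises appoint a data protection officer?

No

Total number of personal-data records processed: 275,540 + 367,140 + 131,460 + 255,020 + 219,590 + 223,900 + 309,780 + 105,060 = 1,887,490.
1,887,490 ≤ 2,000,000, so the threshold is not exceeded.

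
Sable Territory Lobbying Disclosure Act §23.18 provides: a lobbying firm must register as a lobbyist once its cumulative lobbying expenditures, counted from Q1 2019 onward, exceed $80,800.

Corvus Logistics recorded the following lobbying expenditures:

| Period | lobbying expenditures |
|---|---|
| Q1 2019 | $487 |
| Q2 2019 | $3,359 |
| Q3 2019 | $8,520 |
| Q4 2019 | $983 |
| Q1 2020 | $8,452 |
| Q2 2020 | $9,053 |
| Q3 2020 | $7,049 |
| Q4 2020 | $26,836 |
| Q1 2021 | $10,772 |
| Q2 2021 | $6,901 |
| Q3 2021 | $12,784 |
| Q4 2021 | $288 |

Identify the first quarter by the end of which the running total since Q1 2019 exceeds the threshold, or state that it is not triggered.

Q2 2021

Through Q1 2019: $487
Through Q2 2019: $3,846
Through Q3 2019: $12,366
Through Q4 2019: $13,349
Through Q1 2020: $21,801
Through Q2 2020: $30,854
Through Q3 2020: $37,903
Through Q4 2020: $64,739
Through Q1 2021: $75,511
Through Q2 2021: $82,412 ← exceeds threshold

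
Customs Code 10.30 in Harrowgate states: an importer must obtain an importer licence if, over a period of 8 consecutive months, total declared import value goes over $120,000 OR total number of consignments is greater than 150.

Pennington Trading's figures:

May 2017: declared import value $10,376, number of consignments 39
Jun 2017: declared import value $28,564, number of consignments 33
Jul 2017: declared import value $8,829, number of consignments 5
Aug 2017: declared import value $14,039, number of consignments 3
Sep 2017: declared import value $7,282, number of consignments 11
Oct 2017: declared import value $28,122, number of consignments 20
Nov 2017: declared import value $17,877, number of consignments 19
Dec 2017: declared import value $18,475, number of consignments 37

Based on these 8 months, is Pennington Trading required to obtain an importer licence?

Total declared import value: $10,376 + $28,564 + $8,829 + $14,039 + $7,282 + $28,122 + $17,877 + $18,475 = $133,564 (> $120,000).
Total number of consignments: 39 + 33 + 5 + 3 + 11 + 20 + 19 + 37 = 167 (> 150).
The test is 'or': at least one threshold is exceeded.

Yes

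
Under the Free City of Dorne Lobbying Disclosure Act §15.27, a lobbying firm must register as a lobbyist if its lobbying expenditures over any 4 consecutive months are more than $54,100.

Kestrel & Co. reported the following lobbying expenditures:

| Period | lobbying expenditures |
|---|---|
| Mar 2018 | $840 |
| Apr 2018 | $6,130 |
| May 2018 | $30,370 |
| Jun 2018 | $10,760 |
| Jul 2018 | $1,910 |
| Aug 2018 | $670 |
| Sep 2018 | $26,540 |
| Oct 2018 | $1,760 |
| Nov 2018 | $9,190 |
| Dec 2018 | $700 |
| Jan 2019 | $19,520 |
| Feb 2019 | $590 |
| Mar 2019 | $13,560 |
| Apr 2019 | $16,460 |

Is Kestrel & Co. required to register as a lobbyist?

No

Mar 2018–Jun 2018: $840 + $6,130 + $30,370 + $10,760 = $48,100 (under)
Apr 2018–Jul 2018: $6,130 + $30,370 + $10,760 + $1,910 = $49,170 (under)
May 2018–Aug 2018: $30,370 + $10,760 + $1,910 + $670 = $43,710 (under)
Jun 2018–Sep 2018: $10,760 + $1,910 + $670 + $26,540 = $39,880 (under)
Jul 2018–Oct 2018: $1,910 + $670 + $26,540 + $1,760 = $30,880 (under)
Aug 2018–Nov 2018: $670 + $26,540 + $1,760 + $9,190 = $38,160 (under)
Sep 2018–Dec 2018: $26,540 + $1,760 + $9,190 + $700 = $38,190 (under)
Oct 2018–Jan 2019: $1,760 + $9,190 + $700 + $19,520 = $31,170 (under)
Nov 2018–Feb 2019: $9,190 + $700 + $19,520 + $590 = $30,000 (under)
Dec 2018–Mar 2019: $700 + $19,520 + $590 + $13,560 = $34,370 (under)
Jan 2019–Apr 2019: $19,520 + $590 + $13,560 + $16,460 = $50,130 (under)
No window exceeds $54,100.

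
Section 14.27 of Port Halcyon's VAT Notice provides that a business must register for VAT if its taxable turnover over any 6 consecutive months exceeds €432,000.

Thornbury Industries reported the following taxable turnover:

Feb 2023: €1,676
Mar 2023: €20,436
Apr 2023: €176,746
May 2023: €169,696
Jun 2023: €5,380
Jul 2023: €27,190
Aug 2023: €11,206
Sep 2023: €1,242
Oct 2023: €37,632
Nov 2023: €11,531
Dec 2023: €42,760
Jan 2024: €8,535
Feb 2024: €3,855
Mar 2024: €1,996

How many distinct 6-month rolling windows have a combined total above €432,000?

0

Feb 2023–Jul 2023: €1,676 + €20,436 + €176,746 + €169,696 + €5,380 + €27,190 = €401,124 (under)
Mar 2023–Aug 2023: €20,436 + €176,746 + €169,696 + €5,380 + €27,190 + €11,206 = €410,654 (under)
Apr 2023–Sep 2023: €176,746 + €169,696 + €5,380 + €27,190 + €11,206 + €1,242 = €391,460 (under)
May 2023–Oct 2023: €169,696 + €5,380 + €27,190 + €11,206 + €1,242 + €37,632 = €252,346 (under)
Jun 2023–Nov 2023: €5,380 + €27,190 + €11,206 + €1,242 + €37,632 + €11,531 = €94,181 (under)
Jul 2023–Dec 2023: €27,190 + €11,206 + €1,242 + €37,632 + €11,531 + €42,760 = €131,561 (under)
Aug 2023–Jan 2024: €11,206 + €1,242 + €37,632 + €11,531 + €42,760 + €8,535 = €112,906 (under)
Sep 2023–Feb 2024: €1,242 + €37,632 + €11,531 + €42,760 + €8,535 + €3,855 = €105,555 (under)
Oct 2023–Mar 2024: €37,632 + €11,531 + €42,760 + €8,535 + €3,855 + €1,996 = €106,309 (under)
0 windows exceed the threshold.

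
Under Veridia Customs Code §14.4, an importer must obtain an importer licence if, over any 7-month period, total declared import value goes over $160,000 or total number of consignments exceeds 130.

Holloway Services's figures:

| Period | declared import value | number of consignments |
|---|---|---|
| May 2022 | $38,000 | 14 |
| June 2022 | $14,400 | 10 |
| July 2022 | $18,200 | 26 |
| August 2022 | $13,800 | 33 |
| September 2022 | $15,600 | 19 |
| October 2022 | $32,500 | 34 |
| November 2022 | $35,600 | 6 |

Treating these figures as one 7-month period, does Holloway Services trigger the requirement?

Total declared import value: $38,000 + $14,400 + $18,200 + $13,800 + $15,600 + $32,500 + $35,600 = $168,100 (> $160,000).
Total number of consignments: 14 + 10 + 26 + 33 + 19 + 34 + 6 = 142 (> 130).
The test is 'or': at least one threshold is exceeded.

Yes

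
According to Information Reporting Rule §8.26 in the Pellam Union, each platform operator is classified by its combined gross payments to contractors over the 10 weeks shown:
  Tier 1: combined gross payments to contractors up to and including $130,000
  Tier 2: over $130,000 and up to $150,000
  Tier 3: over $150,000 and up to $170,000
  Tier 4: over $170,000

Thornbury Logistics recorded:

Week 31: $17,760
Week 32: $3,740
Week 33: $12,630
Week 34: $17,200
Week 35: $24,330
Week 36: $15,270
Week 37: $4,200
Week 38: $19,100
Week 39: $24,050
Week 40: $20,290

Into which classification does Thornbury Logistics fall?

Tier 3

Combined gross payments to contractors: $17,760 + $3,740 + $12,630 + $17,200 + $24,330 + $15,270 + $4,200 + $19,100 + $24,050 + $20,290 = $158,570.
$150,000 < $158,570 ≤ $170,000, so Tier 3 applies.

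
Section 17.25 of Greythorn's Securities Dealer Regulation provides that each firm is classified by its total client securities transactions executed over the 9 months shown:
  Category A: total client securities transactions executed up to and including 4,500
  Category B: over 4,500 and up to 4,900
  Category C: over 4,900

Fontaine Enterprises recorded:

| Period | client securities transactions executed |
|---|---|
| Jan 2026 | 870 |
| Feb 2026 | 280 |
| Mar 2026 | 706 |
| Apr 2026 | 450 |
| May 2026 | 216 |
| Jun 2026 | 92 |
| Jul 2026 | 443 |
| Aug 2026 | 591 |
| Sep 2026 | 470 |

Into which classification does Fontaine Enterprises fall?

Total client securities transactions executed: 870 + 280 + 706 + 450 + 216 + 92 + 443 + 591 + 470 = 4,118.
4,118 ≤ 4,500, so Category A applies.

Category A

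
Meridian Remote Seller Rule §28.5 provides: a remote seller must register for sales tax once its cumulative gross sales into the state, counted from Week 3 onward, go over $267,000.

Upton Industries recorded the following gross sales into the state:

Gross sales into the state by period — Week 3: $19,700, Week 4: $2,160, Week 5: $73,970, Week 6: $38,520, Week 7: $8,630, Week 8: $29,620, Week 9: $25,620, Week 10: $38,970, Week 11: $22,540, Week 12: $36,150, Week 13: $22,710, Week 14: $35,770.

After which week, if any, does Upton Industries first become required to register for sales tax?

Through Week 3: $19,700
Through Week 4: $21,860
Through Week 5: $95,830
Through Week 6: $134,350
Through Week 7: $142,980
Through Week 8: $172,600
Through Week 9: $198,220
Through Week 10: $237,190
Through Week 11: $259,730
Through Week 12: $295,880 ← exceeds threshold

Week 12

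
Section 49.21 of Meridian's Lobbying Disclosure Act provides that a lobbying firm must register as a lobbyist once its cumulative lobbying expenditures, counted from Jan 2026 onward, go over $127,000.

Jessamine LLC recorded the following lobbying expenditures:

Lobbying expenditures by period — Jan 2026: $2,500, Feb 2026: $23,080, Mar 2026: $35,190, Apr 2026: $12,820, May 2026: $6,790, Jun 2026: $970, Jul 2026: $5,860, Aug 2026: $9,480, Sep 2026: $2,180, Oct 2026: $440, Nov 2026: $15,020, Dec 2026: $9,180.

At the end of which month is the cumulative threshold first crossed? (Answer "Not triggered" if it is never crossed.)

Not triggered

Through Jan 2026: $2,500
Through Feb 2026: $25,580
Through Mar 2026: $60,770
Through Apr 2026: $73,590
Through May 2026: $80,380
Through Jun 2026: $81,350
Through Jul 2026: $87,210
Through Aug 2026: $96,690
Through Sep 2026: $98,870
Through Oct 2026: $99,310
Through Nov 2026: $114,330
Through Dec 2026: $123,510
Final cumulative total $123,510 ≤ $127,000; the threshold is never exceeded.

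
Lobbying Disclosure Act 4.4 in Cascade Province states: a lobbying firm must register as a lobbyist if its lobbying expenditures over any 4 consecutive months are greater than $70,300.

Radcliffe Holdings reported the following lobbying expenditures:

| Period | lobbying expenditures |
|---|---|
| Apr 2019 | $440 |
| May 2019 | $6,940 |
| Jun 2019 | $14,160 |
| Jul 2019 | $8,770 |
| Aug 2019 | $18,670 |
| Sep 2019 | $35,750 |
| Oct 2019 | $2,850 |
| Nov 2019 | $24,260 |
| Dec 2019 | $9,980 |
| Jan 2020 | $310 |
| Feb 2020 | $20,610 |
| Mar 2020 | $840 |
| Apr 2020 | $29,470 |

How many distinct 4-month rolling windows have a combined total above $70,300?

Apr 2019–Jul 2019: $440 + $6,940 + $14,160 + $8,770 = $30,310 (under)
May 2019–Aug 2019: $6,940 + $14,160 + $8,770 + $18,670 = $48,540 (under)
Jun 2019–Sep 2019: $14,160 + $8,770 + $18,670 + $35,750 = $77,350 (over)
Jul 2019–Oct 2019: $8,770 + $18,670 + $35,750 + $2,850 = $66,040 (under)
Aug 2019–Nov 2019: $18,670 + $35,750 + $2,850 + $24,260 = $81,530 (over)
Sep 2019–Dec 2019: $35,750 + $2,850 + $24,260 + $9,980 = $72,840 (over)
Oct 2019–Jan 2020: $2,850 + $24,260 + $9,980 + $310 = $37,400 (under)
Nov 2019–Feb 2020: $24,260 + $9,980 + $310 + $20,610 = $55,160 (under)
Dec 2019–Mar 2020: $9,980 + $310 + $20,610 + $840 = $31,740 (under)
Jan 2020–Apr 2020: $310 + $20,610 + $840 + $29,470 = $51,230 (under)
3 windows exceed the threshold.

3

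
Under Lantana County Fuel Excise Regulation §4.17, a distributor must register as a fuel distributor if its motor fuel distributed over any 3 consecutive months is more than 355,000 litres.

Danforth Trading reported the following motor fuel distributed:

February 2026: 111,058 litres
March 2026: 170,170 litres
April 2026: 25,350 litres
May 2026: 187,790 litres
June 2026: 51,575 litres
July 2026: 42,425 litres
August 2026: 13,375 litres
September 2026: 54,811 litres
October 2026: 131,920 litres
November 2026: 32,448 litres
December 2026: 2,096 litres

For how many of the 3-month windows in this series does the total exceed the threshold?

February 2026–April 2026: 111,058 litres + 170,170 litres + 25,350 litres = 306,578 litres (under)
March 2026–May 2026: 170,170 litres + 25,350 litres + 187,790 litres = 383,310 litres (over)
April 2026–June 2026: 25,350 litres + 187,790 litres + 51,575 litres = 264,715 litres (under)
May 2026–July 2026: 187,790 litres + 51,575 litres + 42,425 litres = 281,790 litres (under)
June 2026–August 2026: 51,575 litres + 42,425 litres + 13,375 litres = 107,375 litres (under)
July 2026–September 2026: 42,425 litres + 13,375 litres + 54,811 litres = 110,611 litres (under)
August 2026–October 2026: 13,375 litres + 54,811 litres + 131,920 litres = 200,106 litres (under)
September 2026–November 2026: 54,811 litres + 131,920 litres + 32,448 litres = 219,179 litres (under)
October 2026–December 2026: 131,920 litres + 32,448 litres + 2,096 litres = 166,464 litres (under)
1 window exceeds the threshold.

1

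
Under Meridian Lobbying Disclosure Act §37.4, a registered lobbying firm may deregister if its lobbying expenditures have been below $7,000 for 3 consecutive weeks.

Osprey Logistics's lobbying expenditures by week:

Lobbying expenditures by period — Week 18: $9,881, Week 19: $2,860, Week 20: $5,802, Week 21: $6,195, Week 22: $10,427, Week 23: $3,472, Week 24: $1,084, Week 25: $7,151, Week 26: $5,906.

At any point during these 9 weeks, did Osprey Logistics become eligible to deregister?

Weeks below $7,000: Week 19, Week 20, Week 21, Week 23, Week 24, Week 26.
Longest run of consecutive weeks below the threshold: 3.
3 ≥ 3, so Osprey Logistics became eligible.

Yes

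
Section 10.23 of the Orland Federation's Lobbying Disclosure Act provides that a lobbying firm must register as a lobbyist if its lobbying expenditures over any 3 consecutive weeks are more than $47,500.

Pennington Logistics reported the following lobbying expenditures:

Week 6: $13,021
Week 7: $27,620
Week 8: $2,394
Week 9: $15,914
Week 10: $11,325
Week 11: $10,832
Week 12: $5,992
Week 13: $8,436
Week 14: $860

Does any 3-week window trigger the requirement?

Week 6–Week 8: $13,021 + $27,620 + $2,394 = $43,035 (under)
Week 7–Week 9: $27,620 + $2,394 + $15,914 = $45,928 (under)
Week 8–Week 10: $2,394 + $15,914 + $11,325 = $29,633 (under)
Week 9–Week 11: $15,914 + $11,325 + $10,832 = $38,071 (under)
Week 10–Week 12: $11,325 + $10,832 + $5,992 = $28,149 (under)
Week 11–Week 13: $10,832 + $5,992 + $8,436 = $25,260 (under)
Week 12–Week 14: $5,992 + $8,436 + $860 = $15,288 (under)
No window exceeds $47,500.

No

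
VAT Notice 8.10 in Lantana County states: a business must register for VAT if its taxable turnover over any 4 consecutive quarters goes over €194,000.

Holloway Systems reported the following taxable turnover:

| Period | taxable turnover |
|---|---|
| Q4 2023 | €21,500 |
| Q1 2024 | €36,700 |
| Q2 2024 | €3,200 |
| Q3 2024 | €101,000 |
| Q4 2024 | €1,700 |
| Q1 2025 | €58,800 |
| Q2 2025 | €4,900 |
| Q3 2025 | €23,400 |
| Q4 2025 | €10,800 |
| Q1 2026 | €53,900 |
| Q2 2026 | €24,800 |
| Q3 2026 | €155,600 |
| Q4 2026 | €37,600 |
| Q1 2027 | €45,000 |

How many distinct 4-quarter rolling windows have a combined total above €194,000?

3

Q4 2023–Q3 2024: €21,500 + €36,700 + €3,200 + €101,000 = €162,400 (under)
Q1 2024–Q4 2024: €36,700 + €3,200 + €101,000 + €1,700 = €142,600 (under)
Q2 2024–Q1 2025: €3,200 + €101,000 + €1,700 + €58,800 = €164,700 (under)
Q3 2024–Q2 2025: €101,000 + €1,700 + €58,800 + €4,900 = €166,400 (under)
Q4 2024–Q3 2025: €1,700 + €58,800 + €4,900 + €23,400 = €88,800 (under)
Q1 2025–Q4 2025: €58,800 + €4,900 + €23,400 + €10,800 = €97,900 (under)
Q2 2025–Q1 2026: €4,900 + €23,400 + €10,800 + €53,900 = €93,000 (under)
Q3 2025–Q2 2026: €23,400 + €10,800 + €53,900 + €24,800 = €112,900 (under)
Q4 2025–Q3 2026: €10,800 + €53,900 + €24,800 + €155,600 = €245,100 (over)
Q1 2026–Q4 2026: €53,900 + €24,800 + €155,600 + €37,600 = €271,900 (over)
Q2 2026–Q1 2027: €24,800 + €155,600 + €37,600 + €45,000 = €263,000 (over)
3 windows exceed the threshold.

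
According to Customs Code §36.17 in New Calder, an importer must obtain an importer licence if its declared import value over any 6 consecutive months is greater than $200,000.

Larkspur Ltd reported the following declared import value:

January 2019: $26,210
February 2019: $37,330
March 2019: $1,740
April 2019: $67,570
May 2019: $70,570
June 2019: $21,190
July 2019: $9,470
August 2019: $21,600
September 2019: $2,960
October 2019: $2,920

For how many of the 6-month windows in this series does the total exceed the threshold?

2

January 2019–June 2019: $26,210 + $37,330 + $1,740 + $67,570 + $70,570 + $21,190 = $224,610 (over)
February 2019–July 2019: $37,330 + $1,740 + $67,570 + $70,570 + $21,190 + $9,470 = $207,870 (over)
March 2019–August 2019: $1,740 + $67,570 + $70,570 + $21,190 + $9,470 + $21,600 = $192,140 (under)
April 2019–September 2019: $67,570 + $70,570 + $21,190 + $9,470 + $21,600 + $2,960 = $193,360 (under)
May 2019–October 2019: $70,570 + $21,190 + $9,470 + $21,600 + $2,960 + $2,920 = $128,710 (under)
2 windows exceed the threshold.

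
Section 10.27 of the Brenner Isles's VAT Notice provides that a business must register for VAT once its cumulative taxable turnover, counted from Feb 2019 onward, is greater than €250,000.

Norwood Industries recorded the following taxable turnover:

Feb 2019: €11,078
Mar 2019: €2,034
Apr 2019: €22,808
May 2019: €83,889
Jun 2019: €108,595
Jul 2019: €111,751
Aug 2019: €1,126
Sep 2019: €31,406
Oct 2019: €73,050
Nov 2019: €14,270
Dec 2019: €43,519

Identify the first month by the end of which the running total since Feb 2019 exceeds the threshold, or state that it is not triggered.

Jul 2019

Through Feb 2019: €11,078
Through Mar 2019: €13,112
Through Apr 2019: €35,920
Through May 2019: €119,809
Through Jun 2019: €228,404
Through Jul 2019: €340,155 ← exceeds threshold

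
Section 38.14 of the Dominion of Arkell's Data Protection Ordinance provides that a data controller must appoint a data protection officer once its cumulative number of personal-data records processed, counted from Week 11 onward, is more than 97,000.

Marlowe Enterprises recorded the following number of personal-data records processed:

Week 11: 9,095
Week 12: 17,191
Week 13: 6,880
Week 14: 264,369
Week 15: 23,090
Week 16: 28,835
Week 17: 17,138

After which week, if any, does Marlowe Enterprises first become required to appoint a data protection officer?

Week 14

Through Week 11: 9,095
Through Week 12: 26,286
Through Week 13: 33,166
Through Week 14: 297,535 ← exceeds threshold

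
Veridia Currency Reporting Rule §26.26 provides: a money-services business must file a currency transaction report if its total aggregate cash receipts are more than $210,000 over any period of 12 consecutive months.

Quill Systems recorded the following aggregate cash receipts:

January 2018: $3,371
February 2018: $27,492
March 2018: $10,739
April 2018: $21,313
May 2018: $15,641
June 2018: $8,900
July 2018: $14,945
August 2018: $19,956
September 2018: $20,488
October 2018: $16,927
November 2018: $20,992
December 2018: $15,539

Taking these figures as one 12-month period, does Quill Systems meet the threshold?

No

Total aggregate cash receipts: $3,371 + $27,492 + $10,739 + $21,313 + $15,641 + $8,900 + $14,945 + $19,956 + $20,488 + $16,927 + $20,992 + $15,539 = $196,303.
$196,303 ≤ $210,000, so the threshold is not exceeded.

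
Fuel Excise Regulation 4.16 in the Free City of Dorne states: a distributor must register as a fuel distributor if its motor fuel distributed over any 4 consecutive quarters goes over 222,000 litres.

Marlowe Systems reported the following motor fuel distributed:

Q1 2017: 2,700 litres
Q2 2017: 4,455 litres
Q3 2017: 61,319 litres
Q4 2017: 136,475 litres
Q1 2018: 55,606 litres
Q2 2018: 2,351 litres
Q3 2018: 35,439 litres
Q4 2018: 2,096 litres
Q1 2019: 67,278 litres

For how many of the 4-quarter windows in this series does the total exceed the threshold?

Q1 2017–Q4 2017: 2,700 litres + 4,455 litres + 61,319 litres + 136,475 litres = 204,949 litres (under)
Q2 2017–Q1 2018: 4,455 litres + 61,319 litres + 136,475 litres + 55,606 litres = 257,855 litres (over)
Q3 2017–Q2 2018: 61,319 litres + 136,475 litres + 55,606 litres + 2,351 litres = 255,751 litres (over)
Q4 2017–Q3 2018: 136,475 litres + 55,606 litres + 2,351 litres + 35,439 litres = 229,871 litres (over)
Q1 2018–Q4 2018: 55,606 litres + 2,351 litres + 35,439 litres + 2,096 litres = 95,492 litres (under)
Q2 2018–Q1 2019: 2,351 litres + 35,439 litres + 2,096 litres + 67,278 litres = 107,164 litres (under)
3 windows exceed the threshold.

3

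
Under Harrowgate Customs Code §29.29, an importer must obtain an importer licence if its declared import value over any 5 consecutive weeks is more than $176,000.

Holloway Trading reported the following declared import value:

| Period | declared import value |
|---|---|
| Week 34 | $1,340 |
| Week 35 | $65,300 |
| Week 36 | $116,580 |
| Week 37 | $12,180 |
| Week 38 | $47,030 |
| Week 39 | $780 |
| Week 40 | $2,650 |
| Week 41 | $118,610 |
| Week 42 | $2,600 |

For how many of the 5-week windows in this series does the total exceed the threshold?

Week 34–Week 38: $1,340 + $65,300 + $116,580 + $12,180 + $47,030 = $242,430 (over)
Week 35–Week 39: $65,300 + $116,580 + $12,180 + $47,030 + $780 = $241,870 (over)
Week 36–Week 40: $116,580 + $12,180 + $47,030 + $780 + $2,650 = $179,220 (over)
Week 37–Week 41: $12,180 + $47,030 + $780 + $2,650 + $118,610 = $181,250 (over)
Week 38–Week 42: $47,030 + $780 + $2,650 + $118,610 + $2,600 = $171,670 (under)
4 windows exceed the threshold.

4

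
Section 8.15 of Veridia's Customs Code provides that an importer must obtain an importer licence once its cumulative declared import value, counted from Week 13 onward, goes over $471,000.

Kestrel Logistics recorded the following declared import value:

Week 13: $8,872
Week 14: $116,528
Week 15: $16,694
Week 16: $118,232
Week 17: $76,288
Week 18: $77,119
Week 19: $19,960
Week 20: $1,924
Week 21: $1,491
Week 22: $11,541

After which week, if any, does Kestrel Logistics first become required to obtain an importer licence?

Through Week 13: $8,872
Through Week 14: $125,400
Through Week 15: $142,094
Through Week 16: $260,326
Through Week 17: $336,614
Through Week 18: $413,733
Through Week 19: $433,693
Through Week 20: $435,617
Through Week 21: $437,108
Through Week 22: $448,649
Final cumulative total $448,649 ≤ $471,000; the threshold is never exceeded.

Not triggered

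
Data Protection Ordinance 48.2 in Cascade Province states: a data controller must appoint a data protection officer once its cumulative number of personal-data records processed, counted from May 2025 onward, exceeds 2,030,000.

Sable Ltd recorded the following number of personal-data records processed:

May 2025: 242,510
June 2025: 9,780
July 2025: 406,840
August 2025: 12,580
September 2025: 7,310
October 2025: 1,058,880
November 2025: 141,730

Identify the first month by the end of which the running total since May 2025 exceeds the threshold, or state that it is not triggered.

Not triggered

Through May 2025: 242,510
Through June 2025: 252,290
Through July 2025: 659,130
Through August 2025: 671,710
Through September 2025: 679,020
Through October 2025: 1,737,900
Through November 2025: 1,879,630
Final cumulative total 1,879,630 ≤ 2,030,000; the threshold is never exceeded.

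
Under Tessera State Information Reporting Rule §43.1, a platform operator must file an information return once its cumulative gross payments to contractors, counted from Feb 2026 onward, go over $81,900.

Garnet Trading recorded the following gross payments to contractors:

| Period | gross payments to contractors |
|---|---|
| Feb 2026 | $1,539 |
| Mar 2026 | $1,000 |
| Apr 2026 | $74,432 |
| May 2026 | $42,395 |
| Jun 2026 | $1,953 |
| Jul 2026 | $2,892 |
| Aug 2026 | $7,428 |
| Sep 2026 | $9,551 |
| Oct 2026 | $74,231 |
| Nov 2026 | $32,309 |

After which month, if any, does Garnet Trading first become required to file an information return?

May 2026

Through Feb 2026: $1,539
Through Mar 2026: $2,539
Through Apr 2026: $76,971
Through May 2026: $119,366 ← exceeds threshold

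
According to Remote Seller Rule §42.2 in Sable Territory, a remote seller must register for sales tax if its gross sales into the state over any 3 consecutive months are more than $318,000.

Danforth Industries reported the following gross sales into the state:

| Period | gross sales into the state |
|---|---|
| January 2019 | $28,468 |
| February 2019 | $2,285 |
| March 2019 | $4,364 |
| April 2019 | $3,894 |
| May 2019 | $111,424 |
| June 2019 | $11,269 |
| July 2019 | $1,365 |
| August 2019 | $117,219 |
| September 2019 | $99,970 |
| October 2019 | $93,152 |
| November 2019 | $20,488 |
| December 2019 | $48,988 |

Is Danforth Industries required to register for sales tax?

January 2019–March 2019: $28,468 + $2,285 + $4,364 = $35,117 (under)
February 2019–April 2019: $2,285 + $4,364 + $3,894 = $10,543 (under)
March 2019–May 2019: $4,364 + $3,894 + $111,424 = $119,682 (under)
April 2019–June 2019: $3,894 + $111,424 + $11,269 = $126,587 (under)
May 2019–July 2019: $111,424 + $11,269 + $1,365 = $124,058 (under)
June 2019–August 2019: $11,269 + $1,365 + $117,219 = $129,853 (under)
July 2019–September 2019: $1,365 + $117,219 + $99,970 = $218,554 (under)
August 2019–October 2019: $117,219 + $99,970 + $93,152 = $310,341 (under)
September 2019–November 2019: $99,970 + $93,152 + $20,488 = $213,610 (under)
October 2019–December 2019: $93,152 + $20,488 + $48,988 = $162,628 (under)
No window exceeds $318,000.

No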